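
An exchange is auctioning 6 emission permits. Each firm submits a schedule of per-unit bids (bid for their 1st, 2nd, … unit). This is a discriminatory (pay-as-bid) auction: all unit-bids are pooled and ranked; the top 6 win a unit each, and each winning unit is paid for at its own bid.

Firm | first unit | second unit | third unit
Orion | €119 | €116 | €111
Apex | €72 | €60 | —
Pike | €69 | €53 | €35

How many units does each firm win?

Pooled unit-bids ranked (top 6): 119 (Orion-1), 116 (Orion-2), 111 (Orion-3), 72 (Apex-1), 69 (Pike-1), 60 (Apex-2)
Next rejected bid: €53 (not a price — pay-as-bid).
Allocation: Apex 2, Orion 3, Pike 1.

Apex 2, Orion 3, Pike 1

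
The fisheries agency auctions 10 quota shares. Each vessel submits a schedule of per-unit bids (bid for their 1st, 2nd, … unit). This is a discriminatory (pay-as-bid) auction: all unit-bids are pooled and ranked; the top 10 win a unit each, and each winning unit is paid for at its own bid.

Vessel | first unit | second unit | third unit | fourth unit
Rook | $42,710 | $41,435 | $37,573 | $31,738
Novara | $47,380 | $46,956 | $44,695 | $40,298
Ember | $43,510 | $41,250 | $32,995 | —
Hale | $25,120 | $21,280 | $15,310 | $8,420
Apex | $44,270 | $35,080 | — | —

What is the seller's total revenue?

Total revenue: $430,077

Pooled unit-bids ranked (top 10): 47,380 (Novara-1), 46,956 (Novara-2), 44,695 (Novara-3), 44,270 (Apex-1), 43,510 (Ember-1), 42,710 (Rook-1), 41,435 (Rook-2), 41,250 (Ember-2), 40,298 (Novara-4), 37,573 (Rook-3)
Next rejected bid: $35,080 (not a price — pay-as-bid).
Each winning unit pays its own bid.
Revenue = 47,380 + 46,956 + 44,695 + 44,270 + 43,510 + 42,710 + 41,435 + 41,250 + 40,298 + 37,573 = $430,077.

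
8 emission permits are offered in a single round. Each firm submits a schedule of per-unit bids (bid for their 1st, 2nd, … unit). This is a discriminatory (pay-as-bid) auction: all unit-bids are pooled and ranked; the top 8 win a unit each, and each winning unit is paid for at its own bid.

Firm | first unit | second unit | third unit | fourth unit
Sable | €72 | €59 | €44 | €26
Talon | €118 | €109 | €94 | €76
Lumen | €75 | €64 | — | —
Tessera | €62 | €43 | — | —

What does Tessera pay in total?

Pooled unit-bids ranked (top 8): 118 (Talon-1), 109 (Talon-2), 94 (Talon-3), 76 (Talon-4), 75 (Lumen-1), 72 (Sable-1), 64 (Lumen-2), 62 (Tessera-1)
Next rejected bid: €59 (not a price — pay-as-bid).
Tessera's winning unit-bids: 62 = €62.

Tessera pays €62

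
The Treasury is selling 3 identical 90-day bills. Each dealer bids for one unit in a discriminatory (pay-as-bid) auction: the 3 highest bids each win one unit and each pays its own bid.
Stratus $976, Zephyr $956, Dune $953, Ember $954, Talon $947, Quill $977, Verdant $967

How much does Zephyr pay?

Ordering the bids: 977 (Quill), 976 (Stratus), 967 (Verdant), 956 (Zephyr), 954 (Ember), …
Top 3: Quill, Stratus, Verdant.
Zephyr does not win → $0.

Zephyr pays $0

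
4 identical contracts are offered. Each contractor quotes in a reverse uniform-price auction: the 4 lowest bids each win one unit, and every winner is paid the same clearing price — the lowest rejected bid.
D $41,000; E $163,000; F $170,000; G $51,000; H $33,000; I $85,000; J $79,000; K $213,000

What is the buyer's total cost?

Total cost: $340,000

Bids ranked low→high: 33,000 (H), 41,000 (D), 51,000 (G), 79,000 (J), 85,000 (I), 163,000 (E), …
Lowest 4: H, D, G, J.
Clearing price = lowest rejected bid = $85,000.
Total cost = 4 × $85,000 = $340,000.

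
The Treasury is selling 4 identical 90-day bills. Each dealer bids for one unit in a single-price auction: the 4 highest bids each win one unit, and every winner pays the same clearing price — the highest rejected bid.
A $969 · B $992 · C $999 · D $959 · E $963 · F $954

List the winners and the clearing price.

Bids ranked high→low: 999 (C), 992 (B), 969 (A), 963 (E), 959 (D), 954 (F)
The 4 highest are C, B, A, E.
Clearing price = highest rejected bid = $959.

C, B, A, E; each pays $959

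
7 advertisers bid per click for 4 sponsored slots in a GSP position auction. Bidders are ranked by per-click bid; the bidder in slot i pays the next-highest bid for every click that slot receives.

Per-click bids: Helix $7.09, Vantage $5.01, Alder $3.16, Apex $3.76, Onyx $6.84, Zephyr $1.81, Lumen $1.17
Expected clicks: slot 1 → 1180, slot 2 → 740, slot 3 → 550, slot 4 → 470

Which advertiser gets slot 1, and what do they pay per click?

Per-click bids in order: $7.09 (Helix) > $6.84 (Onyx) > $5.01 (Vantage) > $3.76 (Apex) > $3.16 (Alder) > …
Slot 1 goes to the first-ranked bidder, Helix, who pays the next bid down: $6.84/click.

Helix; $6.84 per click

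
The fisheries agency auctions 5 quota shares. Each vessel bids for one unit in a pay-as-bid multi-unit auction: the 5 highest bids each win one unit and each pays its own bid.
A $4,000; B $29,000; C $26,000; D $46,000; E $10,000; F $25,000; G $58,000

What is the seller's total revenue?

Total revenue: $184,000

Bids ranked high→low: 58,000 (G), 46,000 (D), 29,000 (B), 26,000 (C), 25,000 (F), 10,000 (E), 4,000 (A)
Winners (5 units): G, D, B, C, F.
Total revenue = 58,000 + 46,000 + 29,000 + 26,000 + 25,000 = $184,000.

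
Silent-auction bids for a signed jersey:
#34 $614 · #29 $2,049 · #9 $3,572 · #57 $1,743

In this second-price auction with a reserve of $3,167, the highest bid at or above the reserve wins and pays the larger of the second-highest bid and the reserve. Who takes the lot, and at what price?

#9 pays $3,167

Sorting bids: 3,572 (#9) > 2,049 (#29) > 1,743 (#57) > 614 (#34)
#9 has the top bid at or above the reserve ($3,572).
Second-highest bid $2,049 is below the reserve $3,167, so the reserve binds → payment $3,167.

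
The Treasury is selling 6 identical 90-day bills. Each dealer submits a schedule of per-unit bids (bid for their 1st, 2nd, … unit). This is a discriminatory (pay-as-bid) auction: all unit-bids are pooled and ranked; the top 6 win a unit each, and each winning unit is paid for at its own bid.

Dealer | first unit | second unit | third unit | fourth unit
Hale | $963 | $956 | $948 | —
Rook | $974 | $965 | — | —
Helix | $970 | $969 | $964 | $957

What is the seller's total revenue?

Total revenue: $5,805

All unit-bids, highest first — top 6: 974 (Rook-1), 970 (Helix-1), 969 (Helix-2), 965 (Rook-2), 964 (Helix-3), 963 (Hale-1)
Next rejected bid: $957 (not a price — pay-as-bid).
Each winning unit pays its own bid.
Revenue = 974 + 970 + 969 + 965 + 964 + 963 = $5,805.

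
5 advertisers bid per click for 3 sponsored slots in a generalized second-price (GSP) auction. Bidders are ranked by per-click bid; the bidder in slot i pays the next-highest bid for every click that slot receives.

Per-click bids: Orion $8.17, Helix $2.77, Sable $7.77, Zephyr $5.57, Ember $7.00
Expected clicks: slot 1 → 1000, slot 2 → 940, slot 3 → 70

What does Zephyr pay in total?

Zephyr pays $0.00

Per-click bids in order: $8.17 (Orion) > $7.77 (Sable) > $7.00 (Ember) > $5.57 (Zephyr) > …
Zephyr ranks below slot 3 → no slot, pays nothing.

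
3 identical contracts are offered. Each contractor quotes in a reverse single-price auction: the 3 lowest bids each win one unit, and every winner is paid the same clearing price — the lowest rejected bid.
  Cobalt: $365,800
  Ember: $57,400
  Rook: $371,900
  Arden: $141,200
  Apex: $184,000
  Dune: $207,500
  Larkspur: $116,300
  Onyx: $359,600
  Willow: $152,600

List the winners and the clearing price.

Ordering the bids: 57,400 (Ember), 116,300 (Larkspur), 141,200 (Arden), 152,600 (Willow), 184,000 (Apex), …
Winners (3 units): Ember, Larkspur, Arden.
Lowest unsuccessful bid: $152,600 → clearing price.

Ember, Larkspur, Arden; each is paid $152,600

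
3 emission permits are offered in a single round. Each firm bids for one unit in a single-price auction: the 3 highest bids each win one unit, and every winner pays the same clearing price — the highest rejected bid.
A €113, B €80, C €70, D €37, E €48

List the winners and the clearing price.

Ordering the bids: 113 (A), 80 (B), 70 (C), 48 (E), 37 (D)
The 3 highest are A, B, C.
Clearing price = highest rejected bid = €48.

A, B, C; each pays €48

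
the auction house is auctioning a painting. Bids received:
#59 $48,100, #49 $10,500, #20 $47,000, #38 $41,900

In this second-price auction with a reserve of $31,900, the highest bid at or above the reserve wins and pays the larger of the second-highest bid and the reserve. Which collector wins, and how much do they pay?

Bids ranked: 48,100 (#59) > 47,000 (#20) > 41,900 (#38) > 10,500 (#49)
#59 has the top bid at or above the reserve ($48,100).
Second-highest bid $47,000 exceeds the reserve $31,900 → payment $47,000.

#59 pays $47,000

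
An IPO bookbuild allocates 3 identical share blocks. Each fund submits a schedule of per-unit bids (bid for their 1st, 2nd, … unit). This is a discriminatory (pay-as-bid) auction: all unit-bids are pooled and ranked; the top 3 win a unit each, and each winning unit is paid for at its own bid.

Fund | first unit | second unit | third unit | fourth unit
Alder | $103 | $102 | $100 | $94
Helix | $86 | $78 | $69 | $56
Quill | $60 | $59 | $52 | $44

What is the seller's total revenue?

Total revenue: $305

Merging the schedules and taking the best 3: 103 (Alder-1), 102 (Alder-2), 100 (Alder-3)
Next rejected bid: $94 (not a price — pay-as-bid).
Each winning unit pays its own bid.
Revenue = 103 + 102 + 100 = $305.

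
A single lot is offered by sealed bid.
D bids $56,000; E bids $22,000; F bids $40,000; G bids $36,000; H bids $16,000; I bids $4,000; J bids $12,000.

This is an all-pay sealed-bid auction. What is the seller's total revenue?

Bids in order: 56,000 (D) > 40,000 (F) > 36,000 (G) > 22,000 (E) > 16,000 (H) > 12,000 (J) > …
D wins with the top bid; all bids are sunk regardless.
Every bidder forfeits their bid regardless of winning.
Revenue = 56,000 + 22,000 + 40,000 + 36,000 + 16,000 + 4,000 + 12,000 = $186,000.

Total revenue: $186,000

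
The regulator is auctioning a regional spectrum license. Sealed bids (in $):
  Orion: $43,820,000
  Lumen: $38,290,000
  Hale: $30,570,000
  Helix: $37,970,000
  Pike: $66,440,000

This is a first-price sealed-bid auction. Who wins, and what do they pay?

Pike pays $66,440,000

Rule: the highest bidder wins and pays their own bid.
Bids in order: 66,440,000 (Pike) > 43,820,000 (Orion) > 38,290,000 (Lumen) > 37,970,000 (Helix) > 30,570,000 (Hale)
Pike has the highest bid and pays exactly that: $66,440,000.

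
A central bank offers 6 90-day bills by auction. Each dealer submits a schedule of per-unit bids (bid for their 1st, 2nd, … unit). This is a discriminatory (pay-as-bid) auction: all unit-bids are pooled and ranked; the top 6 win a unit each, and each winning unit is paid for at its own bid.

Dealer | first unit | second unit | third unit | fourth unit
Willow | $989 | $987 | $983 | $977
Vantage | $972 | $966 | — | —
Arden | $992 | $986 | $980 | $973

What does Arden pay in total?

All unit-bids, highest first — top 6: 992 (Arden-1), 989 (Willow-1), 987 (Willow-2), 986 (Arden-2), 983 (Willow-3), 980 (Arden-3)
Next rejected bid: $977 (not a price — pay-as-bid).
Arden's winning unit-bids: 992 + 986 + 980 = $2,958.

Arden pays $2,958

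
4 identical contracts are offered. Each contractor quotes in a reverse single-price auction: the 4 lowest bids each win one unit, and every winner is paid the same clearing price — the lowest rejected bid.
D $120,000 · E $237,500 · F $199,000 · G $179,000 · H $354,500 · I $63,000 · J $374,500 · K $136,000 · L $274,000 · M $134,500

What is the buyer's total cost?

Ordering the bids: 63,000 (I), 120,000 (D), 134,500 (M), 136,000 (K), 179,000 (G), 199,000 (F), …
The 4 lowest are I, D, M, K.
First losing bid is G's $179,000, which sets the uniform price.
Total cost = 4 × $179,000 = $716,000.

Total cost: $716,000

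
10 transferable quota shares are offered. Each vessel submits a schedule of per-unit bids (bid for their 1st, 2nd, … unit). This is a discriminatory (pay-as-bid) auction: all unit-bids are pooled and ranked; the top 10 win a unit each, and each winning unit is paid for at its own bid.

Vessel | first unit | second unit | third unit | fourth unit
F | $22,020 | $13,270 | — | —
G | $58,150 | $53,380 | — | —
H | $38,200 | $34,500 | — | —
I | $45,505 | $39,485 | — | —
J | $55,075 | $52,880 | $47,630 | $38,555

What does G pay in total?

All unit-bids, highest first — top 10: 58,150 (G-1), 55,075 (J-1), 53,380 (G-2), 52,880 (J-2), 47,630 (J-3), 45,505 (I-1), 39,485 (I-2), 38,555 (J-4), 38,200 (H-1), 34,500 (H-2)
Next rejected bid: $22,020 (not a price — pay-as-bid).
G's winning unit-bids: 58,150 + 53,380 = $111,530.

G pays $111,530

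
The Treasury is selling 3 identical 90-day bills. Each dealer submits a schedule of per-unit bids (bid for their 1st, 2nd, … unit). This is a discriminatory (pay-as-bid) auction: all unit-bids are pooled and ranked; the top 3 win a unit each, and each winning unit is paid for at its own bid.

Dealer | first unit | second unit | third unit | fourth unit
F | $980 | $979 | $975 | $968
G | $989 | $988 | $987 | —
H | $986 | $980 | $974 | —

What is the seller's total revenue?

Merging the schedules and taking the best 3: 989 (G-1), 988 (G-2), 987 (G-3)
Next rejected bid: $986 (not a price — pay-as-bid).
Each winning unit pays its own bid.
Revenue = 989 + 988 + 987 = $2,964.

Total revenue: $2,964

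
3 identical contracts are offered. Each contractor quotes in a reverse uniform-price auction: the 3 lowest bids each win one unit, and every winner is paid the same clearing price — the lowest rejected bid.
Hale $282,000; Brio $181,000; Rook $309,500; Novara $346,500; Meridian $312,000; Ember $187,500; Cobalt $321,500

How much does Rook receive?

Rook is paid $0

Sorting: 181,000 (Brio), 187,500 (Ember), 282,000 (Hale), 309,500 (Rook), 312,000 (Meridian), …
The 3 lowest are Brio, Ember, Hale.
Lowest unsuccessful bid: $309,500 → clearing price.
Rook does not win → is paid $0.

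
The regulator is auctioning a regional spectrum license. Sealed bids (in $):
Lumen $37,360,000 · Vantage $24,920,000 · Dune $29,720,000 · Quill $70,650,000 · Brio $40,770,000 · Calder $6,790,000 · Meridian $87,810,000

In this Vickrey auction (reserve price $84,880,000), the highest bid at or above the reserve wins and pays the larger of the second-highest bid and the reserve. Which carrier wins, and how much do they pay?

Rule: the highest bid at or above the reserve wins and pays the larger of the second-highest bid and the reserve.
Bids ranked: 87,810,000 (Meridian) > 70,650,000 (Quill) > 40,770,000 (Brio) > 37,360,000 (Lumen) > 29,720,000 (Dune) > 24,920,000 (Vantage) > …
Meridian has the top bid at or above the reserve ($87,810,000).
max(second-highest $70,650,000, reserve $84,880,000) = $84,880,000.

Meridian pays $84,880,000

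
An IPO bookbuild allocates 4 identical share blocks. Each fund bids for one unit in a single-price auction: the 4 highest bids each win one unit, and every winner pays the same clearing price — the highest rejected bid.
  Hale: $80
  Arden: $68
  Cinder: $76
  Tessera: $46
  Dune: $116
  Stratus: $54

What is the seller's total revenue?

Sorting: 116 (Dune), 80 (Hale), 76 (Cinder), 68 (Arden), 54 (Stratus), 46 (Tessera)
Winners (4 units): Dune, Hale, Cinder, Arden.
Highest unsuccessful bid: $54 → clearing price.
Total revenue = 4 × $54 = $216.

Total revenue: $216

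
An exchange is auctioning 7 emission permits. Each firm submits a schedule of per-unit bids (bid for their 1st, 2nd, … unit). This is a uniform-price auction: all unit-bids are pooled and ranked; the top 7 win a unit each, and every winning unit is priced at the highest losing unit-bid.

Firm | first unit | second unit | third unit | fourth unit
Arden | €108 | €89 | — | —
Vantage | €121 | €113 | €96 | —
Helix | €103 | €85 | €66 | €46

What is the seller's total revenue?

Total revenue: €462

Merging the schedules and taking the best 7: 121 (Vantage-1), 113 (Vantage-2), 108 (Arden-1), 103 (Helix-1), 96 (Vantage-3), 89 (Arden-2), 85 (Helix-2)
Highest rejected unit-bid = €66.
Allocation: Arden 2, Helix 2, Vantage 3. Every unit priced at €66.
Revenue = 7 × 66 = €462.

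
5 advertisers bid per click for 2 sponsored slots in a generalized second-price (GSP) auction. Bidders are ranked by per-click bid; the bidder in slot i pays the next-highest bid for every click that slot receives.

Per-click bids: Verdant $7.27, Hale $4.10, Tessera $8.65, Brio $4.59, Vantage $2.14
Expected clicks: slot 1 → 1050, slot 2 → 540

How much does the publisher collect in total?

Total revenue: $10112.10

Sorting advertisers: $8.65 (Tessera) > $7.27 (Verdant) > $4.59 (Brio) > …
Slot 1: Tessera pays $7.27 × 1050 = $7633.50
Slot 2: Verdant pays $4.59 × 540 = $2478.60
Total = $10112.10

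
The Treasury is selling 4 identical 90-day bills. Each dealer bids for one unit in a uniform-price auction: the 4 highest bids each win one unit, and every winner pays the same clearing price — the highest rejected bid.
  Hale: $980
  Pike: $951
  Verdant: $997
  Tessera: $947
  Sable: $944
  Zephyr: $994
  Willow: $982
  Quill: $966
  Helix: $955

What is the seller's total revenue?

Total revenue: $3,864

Bids ranked high→low: 997 (Verdant), 994 (Zephyr), 982 (Willow), 980 (Hale), 966 (Quill), 955 (Helix), …
The 4 highest are Verdant, Zephyr, Willow, Hale.
Highest unsuccessful bid: $966 → clearing price.
Total revenue = 4 × $966 = $3,864.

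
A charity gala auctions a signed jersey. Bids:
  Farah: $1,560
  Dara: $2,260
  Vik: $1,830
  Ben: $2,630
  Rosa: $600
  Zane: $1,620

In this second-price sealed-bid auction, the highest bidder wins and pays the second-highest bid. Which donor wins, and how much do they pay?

Ben pays $2,260

Sorting bids: 2,630 (Ben) > 2,260 (Dara) > 1,830 (Vik) > 1,620 (Zane) > 1,560 (Farah) > 600 (Rosa)
Ben is highest; pays the second-highest bid, $2,260.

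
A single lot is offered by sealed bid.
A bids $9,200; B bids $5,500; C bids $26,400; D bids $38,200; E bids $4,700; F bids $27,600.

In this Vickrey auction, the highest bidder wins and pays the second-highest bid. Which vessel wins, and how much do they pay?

D pays $27,600

Rule: the highest bidder wins and pays the second-highest bid.
Sorting bids: 38,200 (D) > 27,600 (F) > 26,400 (C) > 9,200 (A) > 5,500 (B) > 4,700 (E)
D is highest; pays the second-highest bid, $27,600.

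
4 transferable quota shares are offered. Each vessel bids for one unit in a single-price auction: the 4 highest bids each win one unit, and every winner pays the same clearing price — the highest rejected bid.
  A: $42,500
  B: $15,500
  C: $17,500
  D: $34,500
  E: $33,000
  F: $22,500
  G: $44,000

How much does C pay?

C pays $0

Ordering the bids: 44,000 (G), 42,500 (A), 34,500 (D), 33,000 (E), 22,500 (F), 17,500 (C), …
The 4 highest are G, A, D, E.
Clearing price = highest rejected bid = $22,500.
C does not win → pays $0.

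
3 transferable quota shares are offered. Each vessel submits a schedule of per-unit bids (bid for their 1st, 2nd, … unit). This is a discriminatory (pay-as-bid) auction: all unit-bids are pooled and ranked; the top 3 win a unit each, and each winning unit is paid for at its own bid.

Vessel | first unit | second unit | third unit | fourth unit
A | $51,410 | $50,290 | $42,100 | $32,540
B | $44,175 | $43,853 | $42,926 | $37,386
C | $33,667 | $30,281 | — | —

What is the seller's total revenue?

Total revenue: $145,875

Merging the schedules and taking the best 3: 51,410 (A-1), 50,290 (A-2), 44,175 (B-1)
Next rejected bid: $43,853 (not a price — pay-as-bid).
Each winning unit pays its own bid.
Revenue = 51,410 + 50,290 + 44,175 = $145,875.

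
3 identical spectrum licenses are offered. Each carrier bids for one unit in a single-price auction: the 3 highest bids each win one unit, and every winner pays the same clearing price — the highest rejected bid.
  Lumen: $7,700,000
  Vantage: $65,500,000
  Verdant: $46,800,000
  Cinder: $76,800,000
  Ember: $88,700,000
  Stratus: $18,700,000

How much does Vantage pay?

Bids ranked high→low: 88,700,000 (Ember), 76,800,000 (Cinder), 65,500,000 (Vantage), 46,800,000 (Verdant), 18,700,000 (Stratus), …
The 3 highest are Ember, Cinder, Vantage.
First losing bid is Verdant's $46,800,000, which sets the uniform price.
Vantage wins → pays $46,800,000.

Vantage pays $46,800,000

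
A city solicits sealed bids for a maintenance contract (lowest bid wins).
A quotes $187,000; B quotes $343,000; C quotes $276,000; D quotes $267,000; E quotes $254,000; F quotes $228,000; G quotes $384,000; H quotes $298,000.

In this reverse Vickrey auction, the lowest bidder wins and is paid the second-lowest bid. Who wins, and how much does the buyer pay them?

Rule: the lowest bidder wins and is paid the second-lowest bid.
Bids in order: 187,000 (A) < 228,000 (F) < 254,000 (E) < 267,000 (D) < 276,000 (C) < 298,000 (H) < …
Second-price: A is paid F's bid of $228,000.

A is paid $228,000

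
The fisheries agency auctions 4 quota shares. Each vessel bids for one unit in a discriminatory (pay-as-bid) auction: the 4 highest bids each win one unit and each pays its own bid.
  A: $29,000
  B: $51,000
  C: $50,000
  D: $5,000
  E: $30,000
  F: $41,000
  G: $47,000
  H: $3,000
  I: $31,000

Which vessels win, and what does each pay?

B $51,000, C $50,000, G $47,000, F $41,000

Bids ranked high→low: 51,000 (B), 50,000 (C), 47,000 (G), 41,000 (F), 31,000 (I), 30,000 (E), …
The 4 highest are B, C, G, F.
Each winner pays its own bid: B $51,000, C $50,000, G $47,000, F $41,000.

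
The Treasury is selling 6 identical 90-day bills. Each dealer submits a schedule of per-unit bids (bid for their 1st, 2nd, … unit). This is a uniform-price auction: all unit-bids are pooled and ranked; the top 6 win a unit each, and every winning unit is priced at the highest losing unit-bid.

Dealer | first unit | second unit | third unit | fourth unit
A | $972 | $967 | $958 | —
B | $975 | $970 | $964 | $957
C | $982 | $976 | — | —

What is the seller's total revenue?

Total revenue: $5,784

Pooled unit-bids ranked (top 6): 982 (C-1), 976 (C-2), 975 (B-1), 972 (A-1), 970 (B-2), 967 (A-2)
The (k+1)-th unit-bid is $964.
Allocation: A 2, B 2, C 2. Every unit priced at $964.
Revenue = 6 × 964 = $5,784.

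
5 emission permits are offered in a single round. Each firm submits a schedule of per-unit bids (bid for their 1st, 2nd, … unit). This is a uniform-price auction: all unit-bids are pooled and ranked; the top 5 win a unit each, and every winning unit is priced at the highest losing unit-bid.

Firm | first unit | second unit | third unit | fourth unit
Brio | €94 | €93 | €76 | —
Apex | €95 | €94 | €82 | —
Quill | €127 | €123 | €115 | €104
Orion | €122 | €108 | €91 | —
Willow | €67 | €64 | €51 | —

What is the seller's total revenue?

Total revenue: €520

Merging the schedules and taking the best 5: 127 (Quill-1), 123 (Quill-2), 122 (Orion-1), 115 (Quill-3), 108 (Orion-2)
First bid not allocated: €104.
Allocation: Orion 2, Quill 3. Every unit priced at €104.
Revenue = 5 × 104 = €520.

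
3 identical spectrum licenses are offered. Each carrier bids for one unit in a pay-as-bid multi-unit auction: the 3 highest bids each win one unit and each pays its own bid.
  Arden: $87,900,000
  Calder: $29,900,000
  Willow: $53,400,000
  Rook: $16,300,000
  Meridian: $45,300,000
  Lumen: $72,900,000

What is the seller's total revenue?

Bids ranked high→low: 87,900,000 (Arden), 72,900,000 (Lumen), 53,400,000 (Willow), 45,300,000 (Meridian), 29,900,000 (Calder), …
Top 3: Arden, Lumen, Willow.
Total revenue = 87,900,000 + 72,900,000 + 53,400,000 = $214,200,000.

Total revenue: $214,200,000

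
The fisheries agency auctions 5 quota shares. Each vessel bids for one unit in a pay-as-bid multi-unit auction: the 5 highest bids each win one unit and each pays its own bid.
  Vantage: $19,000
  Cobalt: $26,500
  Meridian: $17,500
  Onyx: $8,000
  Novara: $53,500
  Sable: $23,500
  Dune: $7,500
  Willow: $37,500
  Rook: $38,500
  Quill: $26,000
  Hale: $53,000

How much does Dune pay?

Dune pays $0

Bids ranked high→low: 53,500 (Novara), 53,000 (Hale), 38,500 (Rook), 37,500 (Willow), 26,500 (Cobalt), 26,000 (Quill), 23,500 (Sable), …
The 5 highest are Novara, Hale, Rook, Willow, Cobalt.
Dune does not win → $0.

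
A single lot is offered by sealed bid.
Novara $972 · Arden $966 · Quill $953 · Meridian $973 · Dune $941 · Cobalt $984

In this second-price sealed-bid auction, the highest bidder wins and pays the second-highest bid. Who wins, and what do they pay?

Cobalt pays $973

Bids ranked: 984 (Cobalt) > 973 (Meridian) > 972 (Novara) > 966 (Arden) > 953 (Quill) > 941 (Dune)
Cobalt wins with the highest bid; price is set by the runner-up at $973.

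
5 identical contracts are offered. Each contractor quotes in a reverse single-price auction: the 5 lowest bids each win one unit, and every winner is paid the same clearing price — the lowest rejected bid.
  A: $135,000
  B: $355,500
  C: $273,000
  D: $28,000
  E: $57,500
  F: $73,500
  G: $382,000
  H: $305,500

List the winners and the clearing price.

D, E, F, A, C; each is paid $305,500

Sorting: 28,000 (D), 57,500 (E), 73,500 (F), 135,000 (A), 273,000 (C), 305,500 (H), 355,500 (B), …
Lowest 5: D, E, F, A, C.
Clearing price = lowest rejected bid = $305,500.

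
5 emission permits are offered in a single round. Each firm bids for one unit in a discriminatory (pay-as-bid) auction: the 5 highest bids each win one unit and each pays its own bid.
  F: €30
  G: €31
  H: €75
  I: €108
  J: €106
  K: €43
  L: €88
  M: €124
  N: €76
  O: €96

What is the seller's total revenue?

Bids ranked high→low: 124 (M), 108 (I), 106 (J), 96 (O), 88 (L), 76 (N), 75 (H), …
Top 5: M, I, J, O, L.
Total revenue = 124 + 108 + 106 + 96 + 88 = €522.

Total revenue: €522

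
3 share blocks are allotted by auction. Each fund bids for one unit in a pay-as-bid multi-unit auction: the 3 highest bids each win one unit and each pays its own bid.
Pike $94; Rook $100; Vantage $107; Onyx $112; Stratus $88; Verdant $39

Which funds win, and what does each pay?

Onyx $112, Vantage $107, Rook $100

Sorting: 112 (Onyx), 107 (Vantage), 100 (Rook), 94 (Pike), 88 (Stratus), …
The 3 highest are Onyx, Vantage, Rook.
Each winner pays its own bid: Onyx $112, Vantage $107, Rook $100.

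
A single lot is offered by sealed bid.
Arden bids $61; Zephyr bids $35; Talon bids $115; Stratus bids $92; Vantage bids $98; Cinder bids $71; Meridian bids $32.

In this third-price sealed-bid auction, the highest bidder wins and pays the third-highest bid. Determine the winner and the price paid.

Talon pays $92

Bids in order: 115 (Talon) > 98 (Vantage) > 92 (Stratus) > 71 (Cinder) > 61 (Arden) > 35 (Zephyr) > …
Talon wins; payment is bid #3 in the ranking = $92.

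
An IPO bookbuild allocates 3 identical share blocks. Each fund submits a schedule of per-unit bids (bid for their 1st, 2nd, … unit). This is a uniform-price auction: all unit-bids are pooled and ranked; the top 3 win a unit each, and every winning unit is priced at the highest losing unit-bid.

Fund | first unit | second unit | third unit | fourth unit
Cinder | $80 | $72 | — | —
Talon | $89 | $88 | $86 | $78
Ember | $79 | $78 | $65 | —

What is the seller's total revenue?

Pooled unit-bids ranked (top 3): 89 (Talon-1), 88 (Talon-2), 86 (Talon-3)
Highest rejected unit-bid = $80.
Allocation: Talon 3. Every unit priced at $80.
Revenue = 3 × 80 = $240.

Total revenue: $240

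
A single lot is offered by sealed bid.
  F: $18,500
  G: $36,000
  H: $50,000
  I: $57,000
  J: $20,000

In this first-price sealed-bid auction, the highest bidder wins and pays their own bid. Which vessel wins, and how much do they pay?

I pays $57,000

Bids ranked: 57,000 (I) > 50,000 (H) > 36,000 (G) > 20,000 (J) > 18,500 (F)
I has the highest bid and pays exactly that: $57,000.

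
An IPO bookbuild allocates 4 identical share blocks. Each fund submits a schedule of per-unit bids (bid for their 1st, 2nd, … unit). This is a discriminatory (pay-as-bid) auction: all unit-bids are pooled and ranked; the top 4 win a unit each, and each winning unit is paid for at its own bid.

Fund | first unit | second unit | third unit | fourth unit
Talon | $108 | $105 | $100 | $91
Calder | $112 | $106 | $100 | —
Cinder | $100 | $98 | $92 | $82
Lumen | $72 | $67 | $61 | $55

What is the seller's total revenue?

Pooled unit-bids ranked (top 4): 112 (Calder-1), 108 (Talon-1), 106 (Calder-2), 105 (Talon-2)
Next rejected bid: $100 (not a price — pay-as-bid).
Each winning unit pays its own bid.
Revenue = 112 + 108 + 106 + 105 = $431.

Total revenue: $431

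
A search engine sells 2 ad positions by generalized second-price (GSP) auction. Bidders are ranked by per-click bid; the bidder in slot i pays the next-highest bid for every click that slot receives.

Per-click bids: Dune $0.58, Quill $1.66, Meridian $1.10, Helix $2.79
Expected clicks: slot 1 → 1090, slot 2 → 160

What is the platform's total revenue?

Total revenue: $1985.40

Sorting advertisers: $2.79 (Helix) > $1.66 (Quill) > $1.10 (Meridian) > …
Slot 1: Helix pays $1.66 × 1090 = $1809.40
Slot 2: Quill pays $1.10 × 160 = $176.00
Total = $1985.40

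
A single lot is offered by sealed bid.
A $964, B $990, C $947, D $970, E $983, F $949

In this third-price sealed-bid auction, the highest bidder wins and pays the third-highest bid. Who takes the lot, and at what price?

B pays $970

Bids in order: 990 (B) > 983 (E) > 970 (D) > 964 (A) > 949 (F) > 947 (C)
B wins; payment is bid #3 in the ranking = $970.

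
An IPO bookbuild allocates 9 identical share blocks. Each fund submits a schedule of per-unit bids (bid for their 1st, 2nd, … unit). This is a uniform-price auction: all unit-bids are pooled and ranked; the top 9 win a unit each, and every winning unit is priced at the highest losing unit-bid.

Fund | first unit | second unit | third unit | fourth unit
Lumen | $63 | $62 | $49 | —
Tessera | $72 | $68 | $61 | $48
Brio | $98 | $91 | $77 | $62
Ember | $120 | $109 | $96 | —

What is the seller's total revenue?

Total revenue: $558

Merging the schedules and taking the best 9: 120 (Ember-1), 109 (Ember-2), 98 (Brio-1), 96 (Ember-3), 91 (Brio-2), 77 (Brio-3), 72 (Tessera-1), 68 (Tessera-2), 63 (Lumen-1)
First bid not allocated: $62.
Allocation: Brio 3, Ember 3, Lumen 1, Tessera 2. Every unit priced at $62.
Revenue = 9 × 62 = $558.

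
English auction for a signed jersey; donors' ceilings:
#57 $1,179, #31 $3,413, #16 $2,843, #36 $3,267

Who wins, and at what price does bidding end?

Limits in order: 3,413 (#31) > 3,267 (#36) > 2,843 (#16) > 1,179 (#57)
Once the price passes $3,267, only #31 is left; the hammer falls at #36's limit of $3,267.

#31 wins at $3,267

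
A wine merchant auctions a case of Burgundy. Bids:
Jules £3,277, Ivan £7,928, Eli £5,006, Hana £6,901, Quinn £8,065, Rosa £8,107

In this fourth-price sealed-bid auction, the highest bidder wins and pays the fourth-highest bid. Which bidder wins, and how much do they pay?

Rosa pays £6,901

Sorting bids: 8,107 (Rosa) > 8,065 (Quinn) > 7,928 (Ivan) > 6,901 (Hana) > 5,006 (Eli) > 3,277 (Jules)
Rosa wins; payment is bid #4 in the ranking = £6,901.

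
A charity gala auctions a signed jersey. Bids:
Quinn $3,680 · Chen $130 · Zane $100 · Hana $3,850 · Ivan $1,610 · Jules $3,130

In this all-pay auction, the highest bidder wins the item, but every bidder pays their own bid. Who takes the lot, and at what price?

Hana pays $3,850

Bids in order: 3,850 (Hana) > 3,680 (Quinn) > 3,130 (Jules) > 1,610 (Ivan) > 130 (Chen) > 100 (Zane)
Hana is highest and takes the item; every bidder forfeits their bid.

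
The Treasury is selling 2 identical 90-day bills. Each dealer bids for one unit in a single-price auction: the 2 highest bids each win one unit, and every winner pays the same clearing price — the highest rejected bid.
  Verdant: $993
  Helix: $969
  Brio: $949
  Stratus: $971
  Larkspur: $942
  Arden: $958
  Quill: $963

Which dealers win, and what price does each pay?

Bids ranked high→low: 993 (Verdant), 971 (Stratus), 969 (Helix), 963 (Quill), …
The 2 highest are Verdant, Stratus.
Highest unsuccessful bid: $969 → clearing price.

Verdant, Stratus; each pays $969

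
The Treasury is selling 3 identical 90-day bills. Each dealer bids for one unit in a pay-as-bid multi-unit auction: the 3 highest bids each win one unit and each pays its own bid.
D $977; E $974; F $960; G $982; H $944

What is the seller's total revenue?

Ordering the bids: 982 (G), 977 (D), 974 (E), 960 (F), 944 (H)
The 3 highest are G, D, E.
Total revenue = 982 + 977 + 974 = $2,933.

Total revenue: $2,933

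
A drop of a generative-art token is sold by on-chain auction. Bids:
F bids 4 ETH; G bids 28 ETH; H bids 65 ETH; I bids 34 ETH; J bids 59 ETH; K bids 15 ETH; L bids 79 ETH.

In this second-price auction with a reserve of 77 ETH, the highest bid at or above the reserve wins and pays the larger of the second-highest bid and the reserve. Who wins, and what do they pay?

L pays 77 ETH

Bids in order: 79 (L) > 65 (H) > 59 (J) > 34 (I) > 28 (G) > 15 (K) > …
L has the top bid at or above the reserve (79 ETH).
max(second-highest 65 ETH, reserve 77 ETH) = 77 ETH.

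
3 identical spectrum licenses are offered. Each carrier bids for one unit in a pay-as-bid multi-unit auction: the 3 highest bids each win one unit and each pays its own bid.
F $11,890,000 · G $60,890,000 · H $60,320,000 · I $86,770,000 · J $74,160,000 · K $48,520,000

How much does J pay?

Sorting: 86,770,000 (I), 74,160,000 (J), 60,890,000 (G), 60,320,000 (H), 48,520,000 (K), …
The 3 highest are I, J, G.
J wins → own bid $74,160,000.

J pays $74,160,000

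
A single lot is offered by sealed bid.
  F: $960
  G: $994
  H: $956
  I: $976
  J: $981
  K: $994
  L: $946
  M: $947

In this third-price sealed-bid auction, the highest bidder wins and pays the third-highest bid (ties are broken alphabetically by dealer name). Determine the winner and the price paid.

Third-price sealed-bid auction: the highest bidder wins and pays the third-highest bid.
Bids in order: 994 (G) > 994 (K) > 981 (J) > 976 (I) > 960 (F) > 956 (H) > …
G and K tie at $994; tie-break gives it to G.
G is highest; pays the third-highest bid, $981.

G pays $981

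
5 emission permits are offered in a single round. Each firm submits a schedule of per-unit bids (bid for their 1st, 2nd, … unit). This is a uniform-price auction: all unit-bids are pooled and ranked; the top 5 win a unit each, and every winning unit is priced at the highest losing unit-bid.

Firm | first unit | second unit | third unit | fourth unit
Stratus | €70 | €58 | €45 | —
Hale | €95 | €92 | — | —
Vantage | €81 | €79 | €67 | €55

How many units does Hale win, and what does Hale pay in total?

Hale: 2 units, pays €134

All unit-bids, highest first — top 5: 95 (Hale-1), 92 (Hale-2), 81 (Vantage-1), 79 (Vantage-2), 70 (Stratus-1)
Highest rejected unit-bid = €67.
Hale wins 2 unit(s) at €67 each.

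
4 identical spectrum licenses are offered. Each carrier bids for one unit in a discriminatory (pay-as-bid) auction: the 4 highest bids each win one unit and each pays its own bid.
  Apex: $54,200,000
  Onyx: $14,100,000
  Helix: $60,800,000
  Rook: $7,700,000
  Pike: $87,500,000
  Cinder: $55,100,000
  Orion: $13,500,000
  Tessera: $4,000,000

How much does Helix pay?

Ordering the bids: 87,500,000 (Pike), 60,800,000 (Helix), 55,100,000 (Cinder), 54,200,000 (Apex), 14,100,000 (Onyx), 13,500,000 (Orion), …
Top 4: Pike, Helix, Cinder, Apex.
Helix wins → own bid $60,800,000.

Helix pays $60,800,000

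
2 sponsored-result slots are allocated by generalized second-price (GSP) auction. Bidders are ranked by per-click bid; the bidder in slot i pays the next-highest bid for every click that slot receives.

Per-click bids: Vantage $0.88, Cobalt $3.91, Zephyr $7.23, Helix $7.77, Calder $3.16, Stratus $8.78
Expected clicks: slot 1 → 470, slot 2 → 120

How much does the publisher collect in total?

Ranked by bid: $8.78 (Stratus) > $7.77 (Helix) > $7.23 (Zephyr) > …
Slot 1: Stratus pays $7.77 × 470 = $3651.90
Slot 2: Helix pays $7.23 × 120 = $867.60
Total = $4519.50

Total revenue: $4519.50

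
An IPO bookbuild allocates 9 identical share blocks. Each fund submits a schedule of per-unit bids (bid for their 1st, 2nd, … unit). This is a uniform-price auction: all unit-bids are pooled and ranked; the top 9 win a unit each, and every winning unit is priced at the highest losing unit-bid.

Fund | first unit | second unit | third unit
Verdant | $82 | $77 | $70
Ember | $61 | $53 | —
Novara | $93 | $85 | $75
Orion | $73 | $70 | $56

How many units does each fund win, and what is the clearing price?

Merging the schedules and taking the best 9: 93 (Novara-1), 85 (Novara-2), 82 (Verdant-1), 77 (Verdant-2), 75 (Novara-3), 73 (Orion-1), 70 (Verdant-3), 70 (Orion-2), 61 (Ember-1)
The (k+1)-th unit-bid is $56.
Allocation: Ember 1, Novara 3, Orion 2, Verdant 3.

Ember 1, Novara 3, Orion 2, Verdant 3; clearing price $56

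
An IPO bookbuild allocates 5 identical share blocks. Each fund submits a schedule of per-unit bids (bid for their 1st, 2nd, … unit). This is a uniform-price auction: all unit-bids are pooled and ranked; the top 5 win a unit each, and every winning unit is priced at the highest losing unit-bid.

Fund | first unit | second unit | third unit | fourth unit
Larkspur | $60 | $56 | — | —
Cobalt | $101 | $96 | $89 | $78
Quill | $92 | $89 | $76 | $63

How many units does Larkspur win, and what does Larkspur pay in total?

Merging the schedules and taking the best 5: 101 (Cobalt-1), 96 (Cobalt-2), 92 (Quill-1), 89 (Cobalt-3), 89 (Quill-2)
Highest rejected unit-bid = $78.
Larkspur wins 0 unit(s) at $78 each.

Larkspur: 0 units, pays $0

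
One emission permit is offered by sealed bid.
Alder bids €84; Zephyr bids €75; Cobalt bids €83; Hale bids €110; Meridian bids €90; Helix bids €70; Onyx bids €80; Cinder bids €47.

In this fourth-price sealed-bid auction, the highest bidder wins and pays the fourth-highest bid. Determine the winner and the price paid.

Hale pays €83

Bids ranked: 110 (Hale) > 90 (Meridian) > 84 (Alder) > 83 (Cobalt) > 80 (Onyx) > 75 (Zephyr) > …
Hale is highest; pays the fourth-highest bid, €83.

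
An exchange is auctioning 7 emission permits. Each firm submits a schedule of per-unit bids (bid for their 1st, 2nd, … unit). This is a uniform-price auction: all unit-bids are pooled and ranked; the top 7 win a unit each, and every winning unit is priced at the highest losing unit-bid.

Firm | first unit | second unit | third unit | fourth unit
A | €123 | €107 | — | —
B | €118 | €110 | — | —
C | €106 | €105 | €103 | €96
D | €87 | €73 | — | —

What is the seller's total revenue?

Total revenue: €672

Pooled unit-bids ranked (top 7): 123 (A-1), 118 (B-1), 110 (B-2), 107 (A-2), 106 (C-1), 105 (C-2), 103 (C-3)
First bid not allocated: €96.
Allocation: A 2, B 2, C 3. Every unit priced at €96.
Revenue = 7 × 96 = €672.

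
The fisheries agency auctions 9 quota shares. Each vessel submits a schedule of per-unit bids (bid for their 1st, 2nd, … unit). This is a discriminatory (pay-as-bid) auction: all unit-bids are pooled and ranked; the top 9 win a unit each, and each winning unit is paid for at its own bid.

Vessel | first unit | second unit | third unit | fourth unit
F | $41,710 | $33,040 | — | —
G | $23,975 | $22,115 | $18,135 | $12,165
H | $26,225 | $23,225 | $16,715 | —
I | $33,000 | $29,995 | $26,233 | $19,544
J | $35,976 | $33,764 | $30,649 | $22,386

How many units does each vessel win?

F 2, H 1, I 3, J 3

All unit-bids, highest first — top 9: 41,710 (F-1), 35,976 (J-1), 33,764 (J-2), 33,040 (F-2), 33,000 (I-1), 30,649 (J-3), 29,995 (I-2), 26,233 (I-3), 26,225 (H-1)
Next rejected bid: $23,975 (not a price — pay-as-bid).
Allocation: F 2, H 1, I 3, J 3.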